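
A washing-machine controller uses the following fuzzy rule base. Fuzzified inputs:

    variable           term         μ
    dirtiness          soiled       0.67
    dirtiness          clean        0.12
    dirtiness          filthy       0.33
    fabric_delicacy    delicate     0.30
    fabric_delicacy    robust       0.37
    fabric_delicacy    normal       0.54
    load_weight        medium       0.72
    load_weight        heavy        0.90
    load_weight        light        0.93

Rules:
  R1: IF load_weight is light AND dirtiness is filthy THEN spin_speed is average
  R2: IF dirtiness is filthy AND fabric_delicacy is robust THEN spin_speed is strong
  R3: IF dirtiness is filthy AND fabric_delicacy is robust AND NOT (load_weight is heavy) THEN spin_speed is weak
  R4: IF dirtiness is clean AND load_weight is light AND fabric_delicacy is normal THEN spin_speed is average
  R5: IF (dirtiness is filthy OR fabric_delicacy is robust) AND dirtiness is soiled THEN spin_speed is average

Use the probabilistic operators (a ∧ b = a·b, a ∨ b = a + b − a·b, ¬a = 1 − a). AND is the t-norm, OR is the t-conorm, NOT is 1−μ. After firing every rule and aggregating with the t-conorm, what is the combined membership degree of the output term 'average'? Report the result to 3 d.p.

R1: light=0.93, filthy=0.33; AND[a·b] → w = 0.3069
R2: filthy=0.33, robust=0.37; AND[a·b] → w = 0.1221
R3: filthy=0.33, robust=0.37, ¬heavy=1−0.90=0.10; AND[a·b] → w = 0.0122
R4: clean=0.12, light=0.93, normal=0.54; AND[a·b] → w = 0.0603
R5: (filthy=0.33 OR robust=0.37) = 0.5779; AND[a·b] with soiled=0.67 → w = 0.3872
Rules with consequent 'average': {R1, R4, R5} → strengths 0.3069, 0.0603, 0.3872
Aggregate via t-conorm [a + b − a·b]: 0.6009

0.601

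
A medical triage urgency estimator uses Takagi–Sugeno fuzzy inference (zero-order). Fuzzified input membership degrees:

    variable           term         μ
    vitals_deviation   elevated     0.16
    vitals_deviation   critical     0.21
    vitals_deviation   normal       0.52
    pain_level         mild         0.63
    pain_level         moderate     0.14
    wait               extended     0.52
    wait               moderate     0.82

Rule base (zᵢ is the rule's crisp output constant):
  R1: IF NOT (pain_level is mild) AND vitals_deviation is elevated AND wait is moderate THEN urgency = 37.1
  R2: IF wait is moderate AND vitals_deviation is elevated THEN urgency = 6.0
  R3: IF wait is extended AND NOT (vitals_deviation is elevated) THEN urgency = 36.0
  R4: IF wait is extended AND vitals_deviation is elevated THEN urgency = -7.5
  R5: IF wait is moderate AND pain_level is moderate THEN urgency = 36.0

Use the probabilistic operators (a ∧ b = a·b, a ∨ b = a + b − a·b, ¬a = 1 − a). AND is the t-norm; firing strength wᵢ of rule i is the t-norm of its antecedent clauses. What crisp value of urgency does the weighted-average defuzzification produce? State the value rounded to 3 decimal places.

26.790

R1 (z=37.1): ¬mild=1−0.63=0.37, elevated=0.16, moderate=0.82; AND[a·b] → w = 0.0485
R2 (z=6.0): moderate=0.82, elevated=0.16; AND[a·b] → w = 0.1312
R3 (z=36.0): extended=0.52, ¬elevated=1−0.16=0.84; AND[a·b] → w = 0.4368
R4 (z=-7.5): extended=0.52, elevated=0.16; AND[a·b] → w = 0.0832
R5 (z=36.0): moderate=0.82, moderate=0.14; AND[a·b] → w = 0.1148
Weighted average = (0.0485·37.1 + 0.1312·6.0 + 0.4368·36.0 + 0.0832·-7.5 + 0.1148·36.0) / (0.0485 + 0.1312 + 0.4368 + 0.0832 + 0.1148)
  = 21.8218 / 0.8145 = 26.790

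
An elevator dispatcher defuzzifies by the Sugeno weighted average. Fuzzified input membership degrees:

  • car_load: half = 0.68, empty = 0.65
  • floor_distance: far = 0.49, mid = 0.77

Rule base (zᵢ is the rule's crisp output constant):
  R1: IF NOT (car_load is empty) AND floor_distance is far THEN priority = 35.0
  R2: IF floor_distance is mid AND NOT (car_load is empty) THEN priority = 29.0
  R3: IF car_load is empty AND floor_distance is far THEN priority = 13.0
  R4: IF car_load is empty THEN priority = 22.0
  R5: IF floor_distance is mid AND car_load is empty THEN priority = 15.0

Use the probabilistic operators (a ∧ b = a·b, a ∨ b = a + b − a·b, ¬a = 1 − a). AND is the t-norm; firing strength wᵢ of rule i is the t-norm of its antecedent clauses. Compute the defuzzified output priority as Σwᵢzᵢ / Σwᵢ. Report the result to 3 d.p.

20.820

R1 (z=35.0): ¬empty=1−0.65=0.35, far=0.49; AND[a·b] → w = 0.1715
R2 (z=29.0): mid=0.77, ¬empty=1−0.65=0.35; AND[a·b] → w = 0.2695
R3 (z=13.0): empty=0.65, far=0.49; AND[a·b] → w = 0.3185
R4 (z=22.0): empty=0.65 → w = 0.6500
R5 (z=15.0): mid=0.77, empty=0.65; AND[a·b] → w = 0.5005
Weighted average = (0.1715·35.0 + 0.2695·29.0 + 0.3185·13.0 + 0.6500·22.0 + 0.5005·15.0) / (0.1715 + 0.2695 + 0.3185 + 0.6500 + 0.5005)
  = 39.7660 / 1.9100 = 20.820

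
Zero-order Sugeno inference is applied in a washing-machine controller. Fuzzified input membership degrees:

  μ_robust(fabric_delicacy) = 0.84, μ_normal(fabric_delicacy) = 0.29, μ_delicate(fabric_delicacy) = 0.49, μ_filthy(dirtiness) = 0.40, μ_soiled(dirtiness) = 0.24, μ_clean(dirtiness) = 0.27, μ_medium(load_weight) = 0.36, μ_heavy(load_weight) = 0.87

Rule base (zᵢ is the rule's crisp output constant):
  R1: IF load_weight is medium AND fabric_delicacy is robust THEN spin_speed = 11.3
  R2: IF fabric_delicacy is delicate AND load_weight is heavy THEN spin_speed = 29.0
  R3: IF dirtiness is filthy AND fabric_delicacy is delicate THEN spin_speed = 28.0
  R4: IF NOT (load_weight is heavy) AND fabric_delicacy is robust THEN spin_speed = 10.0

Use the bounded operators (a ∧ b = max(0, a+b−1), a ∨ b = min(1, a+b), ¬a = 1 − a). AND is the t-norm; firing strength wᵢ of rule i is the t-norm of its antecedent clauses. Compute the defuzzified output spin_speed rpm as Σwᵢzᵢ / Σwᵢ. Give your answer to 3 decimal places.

22.679

R1 (z=11.3): medium=0.36, robust=0.84; AND[max(0, a+b−1)] → w = 0.20
R2 (z=29.0): delicate=0.49, heavy=0.87; AND[max(0, a+b−1)] → w = 0.36
R3 (z=28.0): filthy=0.40, delicate=0.49; AND[max(0, a+b−1)] → w = 0.00
R4 (z=10.0): ¬heavy=1−0.87=0.13, robust=0.84; AND[max(0, a+b−1)] → w = 0.00
Weighted average = (0.20·11.3 + 0.36·29.0 + 0.00·28.0 + 0.00·10.0) / (0.20 + 0.36 + 0.00 + 0.00)
  = 12.7000 / 0.5600 = 22.679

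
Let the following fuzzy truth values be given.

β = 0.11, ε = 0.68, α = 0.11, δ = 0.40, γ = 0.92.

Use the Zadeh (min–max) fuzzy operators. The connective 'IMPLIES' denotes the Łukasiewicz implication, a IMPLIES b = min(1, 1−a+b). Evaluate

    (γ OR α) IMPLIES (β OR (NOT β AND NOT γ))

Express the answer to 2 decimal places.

0.19

γ OR α = max(a, b) on (0.92, 0.11) = 0.92
NOT β = 1 − 0.11 = 0.89
NOT γ = 1 − 0.92 = 0.08
NOT β AND NOT γ = min(a, b) on (0.89, 0.08) = 0.08
β OR (NOT β AND NOT γ) = max(a, b) on (0.11, 0.08) = 0.11
(γ OR α) IMPLIES (β OR (NOT β AND NOT γ))  [Łukasiewicz: min(1, 1−a+b)] with a=0.92, b=0.11 → 0.19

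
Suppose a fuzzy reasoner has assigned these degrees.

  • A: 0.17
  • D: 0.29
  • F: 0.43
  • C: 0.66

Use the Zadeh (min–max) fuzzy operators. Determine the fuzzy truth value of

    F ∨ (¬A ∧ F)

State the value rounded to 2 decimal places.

0.43

¬A = 1 − 0.17 = 0.83
¬A ∧ F = min(a, b) on (0.83, 0.43) = 0.43
F ∨ (¬A ∧ F) = max(a, b) on (0.43, 0.43) = 0.43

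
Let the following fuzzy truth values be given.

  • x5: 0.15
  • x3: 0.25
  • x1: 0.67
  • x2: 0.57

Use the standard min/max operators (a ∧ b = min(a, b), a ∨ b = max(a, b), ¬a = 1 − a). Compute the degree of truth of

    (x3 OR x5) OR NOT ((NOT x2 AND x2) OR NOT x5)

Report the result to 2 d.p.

x3 OR x5 = max(a, b) on (0.25, 0.15) = 0.25
NOT x2 = 1 − 0.57 = 0.43
NOT x2 AND x2 = min(a, b) on (0.43, 0.57) = 0.43
NOT x5 = 1 − 0.15 = 0.85
(NOT x2 AND x2) OR NOT x5 = max(a, b) on (0.43, 0.85) = 0.85
NOT ((NOT x2 AND x2) OR NOT x5) = 1 − 0.85 = 0.15
(x3 OR x5) OR NOT ((NOT x2 AND x2) OR NOT x5) = max(a, b) on (0.25, 0.15) = 0.25

0.25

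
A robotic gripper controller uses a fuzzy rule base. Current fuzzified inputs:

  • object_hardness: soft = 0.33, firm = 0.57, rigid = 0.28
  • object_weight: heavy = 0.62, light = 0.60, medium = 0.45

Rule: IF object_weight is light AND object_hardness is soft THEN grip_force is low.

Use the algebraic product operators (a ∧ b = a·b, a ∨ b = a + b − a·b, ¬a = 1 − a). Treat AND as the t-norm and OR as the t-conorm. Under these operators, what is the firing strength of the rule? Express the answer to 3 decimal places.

0.198

firing strength: light=0.60, soft=0.33; AND[a·b] → w = 0.1980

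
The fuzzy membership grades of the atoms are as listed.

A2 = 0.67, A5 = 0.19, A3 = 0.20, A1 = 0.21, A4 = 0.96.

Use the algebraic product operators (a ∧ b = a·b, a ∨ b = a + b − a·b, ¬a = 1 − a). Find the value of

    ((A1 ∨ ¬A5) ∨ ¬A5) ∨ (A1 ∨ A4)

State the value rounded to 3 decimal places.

¬A5 = 1 − 0.1900 = 0.8100
A1 ∨ ¬A5 = a + b − a·b on (0.2100, 0.8100) = 0.8499
¬A5 = 1 − 0.1900 = 0.8100
(A1 ∨ ¬A5) ∨ ¬A5 = a + b − a·b on (0.8499, 0.8100) = 0.9715
A1 ∨ A4 = a + b − a·b on (0.2100, 0.9600) = 0.9684
((A1 ∨ ¬A5) ∨ ¬A5) ∨ (A1 ∨ A4) = a + b − a·b on (0.9715, 0.9684) = 0.9991

0.999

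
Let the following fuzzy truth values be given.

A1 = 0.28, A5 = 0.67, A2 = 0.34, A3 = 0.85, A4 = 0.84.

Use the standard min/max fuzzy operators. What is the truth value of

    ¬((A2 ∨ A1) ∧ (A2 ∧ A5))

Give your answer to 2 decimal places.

A2 ∨ A1 = max(a, b) on (0.34, 0.28) = 0.34
A2 ∧ A5 = min(a, b) on (0.34, 0.67) = 0.34
(A2 ∨ A1) ∧ (A2 ∧ A5) = min(a, b) on (0.34, 0.34) = 0.34
¬((A2 ∨ A1) ∧ (A2 ∧ A5)) = 1 − 0.34 = 0.66

0.66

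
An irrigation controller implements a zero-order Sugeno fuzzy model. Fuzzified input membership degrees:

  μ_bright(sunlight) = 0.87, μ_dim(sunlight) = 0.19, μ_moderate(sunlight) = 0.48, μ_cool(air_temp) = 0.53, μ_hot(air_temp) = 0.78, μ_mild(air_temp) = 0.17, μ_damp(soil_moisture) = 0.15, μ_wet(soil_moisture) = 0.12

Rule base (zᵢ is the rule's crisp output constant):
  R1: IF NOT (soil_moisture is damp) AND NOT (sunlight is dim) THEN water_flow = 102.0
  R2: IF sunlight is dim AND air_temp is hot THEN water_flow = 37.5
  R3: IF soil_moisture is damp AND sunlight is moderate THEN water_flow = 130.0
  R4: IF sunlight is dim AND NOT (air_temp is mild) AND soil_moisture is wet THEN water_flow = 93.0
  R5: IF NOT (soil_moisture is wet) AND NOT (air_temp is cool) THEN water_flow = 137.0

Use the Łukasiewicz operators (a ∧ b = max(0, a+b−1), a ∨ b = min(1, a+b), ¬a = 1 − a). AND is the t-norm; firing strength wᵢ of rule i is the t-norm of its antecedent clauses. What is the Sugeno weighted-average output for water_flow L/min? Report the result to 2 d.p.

R1 (z=102.0): ¬damp=1−0.15=0.85, ¬dim=1−0.19=0.81; AND[max(0, a+b−1)] → w = 0.66
R2 (z=37.5): dim=0.19, hot=0.78; AND[max(0, a+b−1)] → w = 0.00
R3 (z=130.0): damp=0.15, moderate=0.48; AND[max(0, a+b−1)] → w = 0.00
R4 (z=93.0): dim=0.19, ¬mild=1−0.17=0.83, wet=0.12; AND[max(0, a+b−1)] → w = 0.00
R5 (z=137.0): ¬wet=1−0.12=0.88, ¬cool=1−0.53=0.47; AND[max(0, a+b−1)] → w = 0.35
Weighted average = (0.66·102.0 + 0.00·37.5 + 0.00·130.0 + 0.00·93.0 + 0.35·137.0) / (0.66 + 0.00 + 0.00 + 0.00 + 0.35)
  = 115.2700 / 1.0100 = 114.13

114.13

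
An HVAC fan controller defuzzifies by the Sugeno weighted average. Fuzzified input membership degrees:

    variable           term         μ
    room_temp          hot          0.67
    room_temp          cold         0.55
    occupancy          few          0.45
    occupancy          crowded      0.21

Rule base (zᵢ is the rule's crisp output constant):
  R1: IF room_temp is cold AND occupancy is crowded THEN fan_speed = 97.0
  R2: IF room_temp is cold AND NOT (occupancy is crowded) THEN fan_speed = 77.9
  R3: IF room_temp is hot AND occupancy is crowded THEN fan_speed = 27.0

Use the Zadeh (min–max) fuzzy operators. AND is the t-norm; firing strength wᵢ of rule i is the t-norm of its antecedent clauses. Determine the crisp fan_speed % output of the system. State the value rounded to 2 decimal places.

71.02

R1 (z=97.0): cold=0.55, crowded=0.21; AND[min(a, b)] → w = 0.21
R2 (z=77.9): cold=0.55, ¬crowded=1−0.21=0.79; AND[min(a, b)] → w = 0.55
R3 (z=27.0): hot=0.67, crowded=0.21; AND[min(a, b)] → w = 0.21
Weighted average = (0.21·97.0 + 0.55·77.9 + 0.21·27.0) / (0.21 + 0.55 + 0.21)
  = 68.8850 / 0.9700 = 71.02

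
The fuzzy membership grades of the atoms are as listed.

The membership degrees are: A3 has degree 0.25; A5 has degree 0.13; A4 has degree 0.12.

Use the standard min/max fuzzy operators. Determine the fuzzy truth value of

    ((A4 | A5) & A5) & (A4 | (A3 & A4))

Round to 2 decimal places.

A4 | A5 = max(a, b) on (0.12, 0.13) = 0.13
(A4 | A5) & A5 = min(a, b) on (0.13, 0.13) = 0.13
A3 & A4 = min(a, b) on (0.25, 0.12) = 0.12
A4 | (A3 & A4) = max(a, b) on (0.12, 0.12) = 0.12
((A4 | A5) & A5) & (A4 | (A3 & A4)) = min(a, b) on (0.13, 0.12) = 0.12

0.12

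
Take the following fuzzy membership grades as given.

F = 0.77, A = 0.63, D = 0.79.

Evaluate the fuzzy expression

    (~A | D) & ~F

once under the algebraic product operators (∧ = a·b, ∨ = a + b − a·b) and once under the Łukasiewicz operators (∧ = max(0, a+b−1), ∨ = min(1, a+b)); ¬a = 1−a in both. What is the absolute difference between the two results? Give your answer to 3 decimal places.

Under algebraic product:
  ~A = 1 − 0.6300 = 0.3700
  ~A | D = a + b − a·b on (0.3700, 0.7900) = 0.8677
  ~F = 1 − 0.7700 = 0.2300
  (~A | D) & ~F = a·b on (0.8677, 0.2300) = 0.1996
  → value = 0.1996
Under Łukasiewicz:
  ~A = 1 − 0.63 = 0.37
  ~A | D = min(1, a+b) on (0.37, 0.79) = 1.00
  ~F = 1 − 0.77 = 0.23
  (~A | D) & ~F = max(0, a+b−1) on (1.00, 0.23) = 0.23
  → value = 0.2300
|0.1996 − 0.2300| = 0.030

0.030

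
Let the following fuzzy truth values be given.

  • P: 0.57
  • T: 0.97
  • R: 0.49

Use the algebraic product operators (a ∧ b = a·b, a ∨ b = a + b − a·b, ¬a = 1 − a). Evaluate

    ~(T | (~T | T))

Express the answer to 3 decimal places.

~T = 1 − 0.9700 = 0.0300
~T | T = a + b − a·b on (0.0300, 0.9700) = 0.9709
T | (~T | T) = a + b − a·b on (0.9700, 0.9709) = 0.9991
~(T | (~T | T)) = 1 − 0.9991 = 0.0009

0.001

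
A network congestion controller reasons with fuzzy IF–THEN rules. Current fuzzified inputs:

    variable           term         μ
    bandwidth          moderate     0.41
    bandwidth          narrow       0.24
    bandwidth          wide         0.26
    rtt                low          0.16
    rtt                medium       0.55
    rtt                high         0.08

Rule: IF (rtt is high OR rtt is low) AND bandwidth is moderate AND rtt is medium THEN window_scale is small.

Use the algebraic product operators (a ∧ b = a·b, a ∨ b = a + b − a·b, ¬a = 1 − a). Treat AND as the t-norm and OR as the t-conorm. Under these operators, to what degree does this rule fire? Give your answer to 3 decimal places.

0.051

firing strength: (high=0.08 OR low=0.16) = 0.2272; AND[a·b] with moderate=0.41, medium=0.55 → w = 0.0512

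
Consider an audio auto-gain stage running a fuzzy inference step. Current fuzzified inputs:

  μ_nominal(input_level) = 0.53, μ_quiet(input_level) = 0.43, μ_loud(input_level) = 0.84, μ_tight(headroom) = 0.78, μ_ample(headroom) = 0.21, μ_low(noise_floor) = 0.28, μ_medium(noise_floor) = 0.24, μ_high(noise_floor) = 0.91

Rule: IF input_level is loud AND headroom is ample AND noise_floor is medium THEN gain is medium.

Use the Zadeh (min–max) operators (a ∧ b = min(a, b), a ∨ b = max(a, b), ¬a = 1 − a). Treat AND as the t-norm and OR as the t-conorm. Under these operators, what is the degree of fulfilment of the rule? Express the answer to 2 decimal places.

0.21

firing strength: loud=0.84, ample=0.21, medium=0.24; AND[min(a, b)] → w = 0.21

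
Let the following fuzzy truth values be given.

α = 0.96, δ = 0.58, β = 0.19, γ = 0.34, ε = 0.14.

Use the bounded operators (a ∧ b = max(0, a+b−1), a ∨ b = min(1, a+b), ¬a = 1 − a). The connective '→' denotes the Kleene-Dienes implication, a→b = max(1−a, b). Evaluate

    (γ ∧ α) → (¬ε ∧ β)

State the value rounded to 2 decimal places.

0.70

γ ∧ α = max(0, a+b−1) on (0.34, 0.96) = 0.30
¬ε = 1 − 0.14 = 0.86
¬ε ∧ β = max(0, a+b−1) on (0.86, 0.19) = 0.05
(γ ∧ α) → (¬ε ∧ β)  [Kleene-Dienes: max(1−a, b)] with a=0.30, b=0.05 → 0.70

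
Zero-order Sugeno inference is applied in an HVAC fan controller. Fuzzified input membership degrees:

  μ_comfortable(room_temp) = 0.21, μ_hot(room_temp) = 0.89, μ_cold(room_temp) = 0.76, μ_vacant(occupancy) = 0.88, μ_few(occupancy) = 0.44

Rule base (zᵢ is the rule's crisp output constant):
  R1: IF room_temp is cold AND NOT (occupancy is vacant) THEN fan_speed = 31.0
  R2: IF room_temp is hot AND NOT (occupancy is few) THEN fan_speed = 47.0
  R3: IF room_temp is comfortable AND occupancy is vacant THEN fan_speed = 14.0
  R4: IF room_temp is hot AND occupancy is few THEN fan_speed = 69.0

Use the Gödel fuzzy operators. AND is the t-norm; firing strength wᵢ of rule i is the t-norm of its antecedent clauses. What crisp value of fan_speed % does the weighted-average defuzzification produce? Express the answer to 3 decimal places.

47.624

R1 (z=31.0): cold=0.76, ¬vacant=1−0.88=0.12; AND[min(a, b)] → w = 0.12
R2 (z=47.0): hot=0.89, ¬few=1−0.44=0.56; AND[min(a, b)] → w = 0.56
R3 (z=14.0): comfortable=0.21, vacant=0.88; AND[min(a, b)] → w = 0.21
R4 (z=69.0): hot=0.89, few=0.44; AND[min(a, b)] → w = 0.44
Weighted average = (0.12·31.0 + 0.56·47.0 + 0.21·14.0 + 0.44·69.0) / (0.12 + 0.56 + 0.21 + 0.44)
  = 63.3400 / 1.3300 = 47.624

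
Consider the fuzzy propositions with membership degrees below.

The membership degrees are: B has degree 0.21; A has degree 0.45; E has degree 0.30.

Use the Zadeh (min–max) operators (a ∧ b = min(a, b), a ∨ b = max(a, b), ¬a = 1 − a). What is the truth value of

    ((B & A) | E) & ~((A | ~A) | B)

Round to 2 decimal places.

0.30

B & A = min(a, b) on (0.21, 0.45) = 0.21
(B & A) | E = max(a, b) on (0.21, 0.30) = 0.30
~A = 1 − 0.45 = 0.55
A | ~A = max(a, b) on (0.45, 0.55) = 0.55
(A | ~A) | B = max(a, b) on (0.55, 0.21) = 0.55
~((A | ~A) | B) = 1 − 0.55 = 0.45
((B & A) | E) & ~((A | ~A) | B) = min(a, b) on (0.30, 0.45) = 0.30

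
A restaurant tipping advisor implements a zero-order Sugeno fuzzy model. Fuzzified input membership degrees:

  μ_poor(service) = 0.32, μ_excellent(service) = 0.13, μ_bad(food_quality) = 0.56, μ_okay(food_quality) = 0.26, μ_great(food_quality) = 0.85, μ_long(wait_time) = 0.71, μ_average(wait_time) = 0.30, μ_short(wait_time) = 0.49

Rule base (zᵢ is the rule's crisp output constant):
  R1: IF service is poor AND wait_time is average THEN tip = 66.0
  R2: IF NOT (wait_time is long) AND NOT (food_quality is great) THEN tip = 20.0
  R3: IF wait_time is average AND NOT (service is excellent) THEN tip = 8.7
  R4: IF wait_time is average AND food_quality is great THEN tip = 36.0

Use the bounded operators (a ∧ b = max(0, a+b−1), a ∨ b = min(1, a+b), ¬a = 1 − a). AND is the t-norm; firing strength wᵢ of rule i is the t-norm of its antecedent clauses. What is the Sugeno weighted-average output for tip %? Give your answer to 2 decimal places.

R1 (z=66.0): poor=0.32, average=0.30; AND[max(0, a+b−1)] → w = 0.00
R2 (z=20.0): ¬long=1−0.71=0.29, ¬great=1−0.85=0.15; AND[max(0, a+b−1)] → w = 0.00
R3 (z=8.7): average=0.30, ¬excellent=1−0.13=0.87; AND[max(0, a+b−1)] → w = 0.17
R4 (z=36.0): average=0.30, great=0.85; AND[max(0, a+b−1)] → w = 0.15
Weighted average = (0.00·66.0 + 0.00·20.0 + 0.17·8.7 + 0.15·36.0) / (0.00 + 0.00 + 0.17 + 0.15)
  = 6.8790 / 0.3200 = 21.50

21.50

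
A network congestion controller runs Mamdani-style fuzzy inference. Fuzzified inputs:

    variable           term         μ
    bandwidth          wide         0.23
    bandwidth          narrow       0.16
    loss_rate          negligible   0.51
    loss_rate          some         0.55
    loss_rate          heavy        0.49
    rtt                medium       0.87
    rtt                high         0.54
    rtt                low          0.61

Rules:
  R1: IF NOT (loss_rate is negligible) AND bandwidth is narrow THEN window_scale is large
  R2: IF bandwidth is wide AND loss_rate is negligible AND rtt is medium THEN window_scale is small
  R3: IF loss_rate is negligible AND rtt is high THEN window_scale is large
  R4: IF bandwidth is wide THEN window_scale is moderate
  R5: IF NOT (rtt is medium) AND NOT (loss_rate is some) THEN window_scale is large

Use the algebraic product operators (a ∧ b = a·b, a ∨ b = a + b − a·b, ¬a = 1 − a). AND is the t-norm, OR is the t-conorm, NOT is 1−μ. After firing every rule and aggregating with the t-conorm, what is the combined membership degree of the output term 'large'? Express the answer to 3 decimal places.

0.371

R1: ¬negligible=1−0.51=0.49, narrow=0.16; AND[a·b] → w = 0.0784
R2: wide=0.23, negligible=0.51, medium=0.87; AND[a·b] → w = 0.1021
R3: negligible=0.51, high=0.54; AND[a·b] → w = 0.2754
R4: wide=0.23 → w = 0.2300
R5: ¬medium=1−0.87=0.13, ¬some=1−0.55=0.45; AND[a·b] → w = 0.0585
Rules with consequent 'large': {R1, R3, R5} → strengths 0.0784, 0.2754, 0.0585
Aggregate via t-conorm [a + b − a·b]: 0.3713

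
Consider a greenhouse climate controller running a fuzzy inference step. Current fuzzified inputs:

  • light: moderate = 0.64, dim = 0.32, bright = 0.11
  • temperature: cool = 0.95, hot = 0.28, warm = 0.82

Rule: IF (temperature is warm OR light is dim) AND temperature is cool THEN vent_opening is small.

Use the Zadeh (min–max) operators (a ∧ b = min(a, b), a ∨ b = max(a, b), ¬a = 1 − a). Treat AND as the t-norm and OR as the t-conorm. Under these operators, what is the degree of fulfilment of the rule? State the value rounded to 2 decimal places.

0.82

firing strength: (warm=0.82 OR dim=0.32) = 0.82; AND[min(a, b)] with cool=0.95 → w = 0.82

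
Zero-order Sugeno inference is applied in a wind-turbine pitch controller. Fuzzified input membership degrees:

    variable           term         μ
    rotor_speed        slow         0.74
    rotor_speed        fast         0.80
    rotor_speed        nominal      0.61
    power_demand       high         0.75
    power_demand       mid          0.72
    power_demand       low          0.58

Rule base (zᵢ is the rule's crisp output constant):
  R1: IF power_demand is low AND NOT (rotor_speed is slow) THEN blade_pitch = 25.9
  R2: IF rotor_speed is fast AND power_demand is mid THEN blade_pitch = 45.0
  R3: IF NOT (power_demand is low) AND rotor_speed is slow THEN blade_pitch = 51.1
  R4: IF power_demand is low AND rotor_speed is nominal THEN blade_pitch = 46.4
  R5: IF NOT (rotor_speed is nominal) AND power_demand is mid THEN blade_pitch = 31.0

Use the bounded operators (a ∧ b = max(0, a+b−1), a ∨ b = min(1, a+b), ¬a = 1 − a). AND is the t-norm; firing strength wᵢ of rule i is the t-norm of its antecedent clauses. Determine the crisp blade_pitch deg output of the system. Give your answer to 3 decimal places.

44.696

R1 (z=25.9): low=0.58, ¬slow=1−0.74=0.26; AND[max(0, a+b−1)] → w = 0.00
R2 (z=45.0): fast=0.80, mid=0.72; AND[max(0, a+b−1)] → w = 0.52
R3 (z=51.1): ¬low=1−0.58=0.42, slow=0.74; AND[max(0, a+b−1)] → w = 0.16
R4 (z=46.4): low=0.58, nominal=0.61; AND[max(0, a+b−1)] → w = 0.19
R5 (z=31.0): ¬nominal=1−0.61=0.39, mid=0.72; AND[max(0, a+b−1)] → w = 0.11
Weighted average = (0.00·25.9 + 0.52·45.0 + 0.16·51.1 + 0.19·46.4 + 0.11·31.0) / (0.00 + 0.52 + 0.16 + 0.19 + 0.11)
  = 43.8020 / 0.9800 = 44.696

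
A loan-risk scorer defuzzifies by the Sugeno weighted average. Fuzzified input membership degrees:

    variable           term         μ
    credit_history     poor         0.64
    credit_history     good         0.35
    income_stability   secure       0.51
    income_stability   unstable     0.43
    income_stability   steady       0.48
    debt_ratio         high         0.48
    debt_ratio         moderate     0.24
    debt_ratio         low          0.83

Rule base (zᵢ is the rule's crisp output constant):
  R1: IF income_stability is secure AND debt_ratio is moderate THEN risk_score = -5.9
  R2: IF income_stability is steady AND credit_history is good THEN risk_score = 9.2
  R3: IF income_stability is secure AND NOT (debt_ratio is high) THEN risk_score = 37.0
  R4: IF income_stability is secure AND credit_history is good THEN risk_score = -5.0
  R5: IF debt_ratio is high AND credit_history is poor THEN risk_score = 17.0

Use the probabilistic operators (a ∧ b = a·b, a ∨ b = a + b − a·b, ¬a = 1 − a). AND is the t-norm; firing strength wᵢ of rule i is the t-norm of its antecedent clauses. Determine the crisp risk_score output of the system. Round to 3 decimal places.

14.372

R1 (z=-5.9): secure=0.51, moderate=0.24; AND[a·b] → w = 0.1224
R2 (z=9.2): steady=0.48, good=0.35; AND[a·b] → w = 0.1680
R3 (z=37.0): secure=0.51, ¬high=1−0.48=0.52; AND[a·b] → w = 0.2652
R4 (z=-5.0): secure=0.51, good=0.35; AND[a·b] → w = 0.1785
R5 (z=17.0): high=0.48, poor=0.64; AND[a·b] → w = 0.3072
Weighted average = (0.1224·-5.9 + 0.1680·9.2 + 0.2652·37.0 + 0.1785·-5.0 + 0.3072·17.0) / (0.1224 + 0.1680 + 0.2652 + 0.1785 + 0.3072)
  = 14.9657 / 1.0413 = 14.372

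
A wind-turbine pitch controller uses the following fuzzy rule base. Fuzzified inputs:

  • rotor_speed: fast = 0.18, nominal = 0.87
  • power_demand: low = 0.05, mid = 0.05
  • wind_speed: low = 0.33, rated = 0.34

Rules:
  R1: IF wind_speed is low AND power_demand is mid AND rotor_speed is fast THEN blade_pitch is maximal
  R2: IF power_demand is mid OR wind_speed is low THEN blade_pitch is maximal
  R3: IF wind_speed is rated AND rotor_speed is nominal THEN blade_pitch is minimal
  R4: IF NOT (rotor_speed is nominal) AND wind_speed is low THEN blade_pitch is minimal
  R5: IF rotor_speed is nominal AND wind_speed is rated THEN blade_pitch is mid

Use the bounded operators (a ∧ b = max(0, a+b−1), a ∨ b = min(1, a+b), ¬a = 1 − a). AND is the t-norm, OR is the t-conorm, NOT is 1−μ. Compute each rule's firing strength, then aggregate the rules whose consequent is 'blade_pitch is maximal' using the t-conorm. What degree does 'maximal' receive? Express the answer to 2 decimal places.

0.38

R1: low=0.33, mid=0.05, fast=0.18; AND[max(0, a+b−1)] → w = 0.00
R2: mid=0.05, low=0.33; OR[min(1, a+b)] → w = 0.38
R3: rated=0.34, nominal=0.87; AND[max(0, a+b−1)] → w = 0.21
R4: ¬nominal=1−0.87=0.13, low=0.33; AND[max(0, a+b−1)] → w = 0.00
R5: nominal=0.87, rated=0.34; AND[max(0, a+b−1)] → w = 0.21
Rules with consequent 'maximal': {R1, R2} → strengths 0.00, 0.38
Aggregate via t-conorm [min(1, a+b)]: 0.38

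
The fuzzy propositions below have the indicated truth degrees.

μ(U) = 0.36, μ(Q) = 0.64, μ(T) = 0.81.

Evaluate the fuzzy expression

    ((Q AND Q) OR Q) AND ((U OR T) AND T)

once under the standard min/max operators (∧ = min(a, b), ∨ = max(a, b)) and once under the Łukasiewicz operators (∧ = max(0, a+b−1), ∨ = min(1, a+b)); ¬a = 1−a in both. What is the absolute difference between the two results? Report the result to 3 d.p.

Under standard min/max:
  Q AND Q = min(a, b) on (0.64, 0.64) = 0.64
  (Q AND Q) OR Q = max(a, b) on (0.64, 0.64) = 0.64
  U OR T = max(a, b) on (0.36, 0.81) = 0.81
  (U OR T) AND T = min(a, b) on (0.81, 0.81) = 0.81
  ((Q AND Q) OR Q) AND ((U OR T) AND T) = min(a, b) on (0.64, 0.81) = 0.64
  → value = 0.6400
Under Łukasiewicz:
  Q AND Q = max(0, a+b−1) on (0.64, 0.64) = 0.28
  (Q AND Q) OR Q = min(1, a+b) on (0.28, 0.64) = 0.92
  U OR T = min(1, a+b) on (0.36, 0.81) = 1.00
  (U OR T) AND T = max(0, a+b−1) on (1.00, 0.81) = 0.81
  ((Q AND Q) OR Q) AND ((U OR T) AND T) = max(0, a+b−1) on (0.92, 0.81) = 0.73
  → value = 0.7300
|0.6400 − 0.7300| = 0.090

0.090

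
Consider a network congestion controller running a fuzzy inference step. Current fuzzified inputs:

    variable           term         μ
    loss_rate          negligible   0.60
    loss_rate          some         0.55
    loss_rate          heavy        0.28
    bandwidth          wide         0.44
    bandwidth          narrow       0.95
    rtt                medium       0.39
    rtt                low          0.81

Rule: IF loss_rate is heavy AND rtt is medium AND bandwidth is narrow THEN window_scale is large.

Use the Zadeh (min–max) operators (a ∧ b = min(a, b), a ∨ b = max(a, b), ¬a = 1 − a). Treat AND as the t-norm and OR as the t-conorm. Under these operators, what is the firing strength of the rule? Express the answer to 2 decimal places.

0.28

firing strength: heavy=0.28, medium=0.39, narrow=0.95; AND[min(a, b)] → w = 0.28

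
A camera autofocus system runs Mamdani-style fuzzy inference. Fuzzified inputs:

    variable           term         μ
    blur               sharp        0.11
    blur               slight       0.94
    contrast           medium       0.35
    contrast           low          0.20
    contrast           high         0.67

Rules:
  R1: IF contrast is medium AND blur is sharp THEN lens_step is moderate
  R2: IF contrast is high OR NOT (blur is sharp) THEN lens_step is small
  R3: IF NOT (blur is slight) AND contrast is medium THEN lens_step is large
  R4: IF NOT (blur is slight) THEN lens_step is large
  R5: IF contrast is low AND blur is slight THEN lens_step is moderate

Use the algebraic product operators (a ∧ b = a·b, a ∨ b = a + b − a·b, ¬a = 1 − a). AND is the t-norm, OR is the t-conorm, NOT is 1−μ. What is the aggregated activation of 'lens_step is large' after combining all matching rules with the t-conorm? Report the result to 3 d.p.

0.080

R1: medium=0.35, sharp=0.11; AND[a·b] → w = 0.0385
R2: high=0.67, ¬sharp=1−0.11=0.89; OR[a + b − a·b] → w = 0.9637
R3: ¬slight=1−0.94=0.06, medium=0.35; AND[a·b] → w = 0.0210
R4: ¬slight=1−0.94=0.06 → w = 0.0600
R5: low=0.20, slight=0.94; AND[a·b] → w = 0.1880
Rules with consequent 'large': {R3, R4} → strengths 0.0210, 0.0600
Aggregate via t-conorm [a + b − a·b]: 0.0797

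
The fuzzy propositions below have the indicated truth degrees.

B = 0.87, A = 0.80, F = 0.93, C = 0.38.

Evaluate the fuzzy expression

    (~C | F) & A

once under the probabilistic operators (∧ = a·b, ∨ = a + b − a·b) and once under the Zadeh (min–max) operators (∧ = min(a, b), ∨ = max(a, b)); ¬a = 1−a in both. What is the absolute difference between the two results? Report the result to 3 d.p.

Under probabilistic:
  ~C = 1 − 0.3800 = 0.6200
  ~C | F = a + b − a·b on (0.6200, 0.9300) = 0.9734
  (~C | F) & A = a·b on (0.9734, 0.8000) = 0.7787
  → value = 0.7787
Under Zadeh (min–max):
  ~C = 1 − 0.38 = 0.62
  ~C | F = max(a, b) on (0.62, 0.93) = 0.93
  (~C | F) & A = min(a, b) on (0.93, 0.80) = 0.80
  → value = 0.8000
|0.7787 − 0.8000| = 0.021

0.021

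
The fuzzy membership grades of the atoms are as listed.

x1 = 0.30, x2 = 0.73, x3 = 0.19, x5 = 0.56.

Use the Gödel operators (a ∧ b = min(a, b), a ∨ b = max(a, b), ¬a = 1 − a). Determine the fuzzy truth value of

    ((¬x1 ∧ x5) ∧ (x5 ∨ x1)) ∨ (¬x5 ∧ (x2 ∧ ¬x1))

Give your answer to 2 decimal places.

0.56

¬x1 = 1 − 0.30 = 0.70
¬x1 ∧ x5 = min(a, b) on (0.70, 0.56) = 0.56
x5 ∨ x1 = max(a, b) on (0.56, 0.30) = 0.56
(¬x1 ∧ x5) ∧ (x5 ∨ x1) = min(a, b) on (0.56, 0.56) = 0.56
¬x5 = 1 − 0.56 = 0.44
¬x1 = 1 − 0.30 = 0.70
x2 ∧ ¬x1 = min(a, b) on (0.73, 0.70) = 0.70
¬x5 ∧ (x2 ∧ ¬x1) = min(a, b) on (0.44, 0.70) = 0.44
((¬x1 ∧ x5) ∧ (x5 ∨ x1)) ∨ (¬x5 ∧ (x2 ∧ ¬x1)) = max(a, b) on (0.56, 0.44) = 0.56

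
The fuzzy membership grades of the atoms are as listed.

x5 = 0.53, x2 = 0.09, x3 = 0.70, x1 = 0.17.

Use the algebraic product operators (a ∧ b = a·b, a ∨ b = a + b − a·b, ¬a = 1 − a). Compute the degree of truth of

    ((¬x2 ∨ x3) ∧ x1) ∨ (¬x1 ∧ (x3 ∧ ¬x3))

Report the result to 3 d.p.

0.311

¬x2 = 1 − 0.0900 = 0.9100
¬x2 ∨ x3 = a + b − a·b on (0.9100, 0.7000) = 0.9730
(¬x2 ∨ x3) ∧ x1 = a·b on (0.9730, 0.1700) = 0.1654
¬x1 = 1 − 0.1700 = 0.8300
¬x3 = 1 − 0.7000 = 0.3000
x3 ∧ ¬x3 = a·b on (0.7000, 0.3000) = 0.2100
¬x1 ∧ (x3 ∧ ¬x3) = a·b on (0.8300, 0.2100) = 0.1743
((¬x2 ∨ x3) ∧ x1) ∨ (¬x1 ∧ (x3 ∧ ¬x3)) = a + b − a·b on (0.1654, 0.1743) = 0.3109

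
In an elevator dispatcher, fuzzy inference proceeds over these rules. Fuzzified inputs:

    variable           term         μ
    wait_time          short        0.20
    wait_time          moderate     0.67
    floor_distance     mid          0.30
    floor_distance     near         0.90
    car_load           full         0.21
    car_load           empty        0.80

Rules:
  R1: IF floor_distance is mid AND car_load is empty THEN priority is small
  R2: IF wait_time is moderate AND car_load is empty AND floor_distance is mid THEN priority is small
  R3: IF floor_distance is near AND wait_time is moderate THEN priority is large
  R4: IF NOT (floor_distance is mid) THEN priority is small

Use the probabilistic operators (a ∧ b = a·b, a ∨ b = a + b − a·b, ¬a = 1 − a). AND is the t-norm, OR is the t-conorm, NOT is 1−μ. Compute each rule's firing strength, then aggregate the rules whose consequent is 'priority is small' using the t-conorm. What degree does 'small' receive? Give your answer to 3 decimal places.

R1: mid=0.30, empty=0.80; AND[a·b] → w = 0.2400
R2: moderate=0.67, empty=0.80, mid=0.30; AND[a·b] → w = 0.1608
R3: near=0.90, moderate=0.67; AND[a·b] → w = 0.6030
R4: ¬mid=1−0.30=0.70 → w = 0.7000
Rules with consequent 'small': {R1, R2, R4} → strengths 0.2400, 0.1608, 0.7000
Aggregate via t-conorm [a + b − a·b]: 0.8087

0.809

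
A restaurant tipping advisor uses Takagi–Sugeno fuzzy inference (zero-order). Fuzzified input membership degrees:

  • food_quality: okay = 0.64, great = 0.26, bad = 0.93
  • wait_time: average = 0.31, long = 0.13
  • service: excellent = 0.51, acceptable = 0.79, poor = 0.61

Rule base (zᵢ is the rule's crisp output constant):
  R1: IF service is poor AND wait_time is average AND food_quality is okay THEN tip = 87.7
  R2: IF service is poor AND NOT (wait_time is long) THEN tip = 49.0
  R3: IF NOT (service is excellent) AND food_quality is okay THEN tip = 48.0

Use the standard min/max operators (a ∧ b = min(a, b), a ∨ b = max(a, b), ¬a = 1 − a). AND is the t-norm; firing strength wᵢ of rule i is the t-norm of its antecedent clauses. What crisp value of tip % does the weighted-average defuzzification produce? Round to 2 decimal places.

R1 (z=87.7): poor=0.61, average=0.31, okay=0.64; AND[min(a, b)] → w = 0.31
R2 (z=49.0): poor=0.61, ¬long=1−0.13=0.87; AND[min(a, b)] → w = 0.61
R3 (z=48.0): ¬excellent=1−0.51=0.49, okay=0.64; AND[min(a, b)] → w = 0.49
Weighted average = (0.31·87.7 + 0.61·49.0 + 0.49·48.0) / (0.31 + 0.61 + 0.49)
  = 80.5970 / 1.4100 = 57.16

57.16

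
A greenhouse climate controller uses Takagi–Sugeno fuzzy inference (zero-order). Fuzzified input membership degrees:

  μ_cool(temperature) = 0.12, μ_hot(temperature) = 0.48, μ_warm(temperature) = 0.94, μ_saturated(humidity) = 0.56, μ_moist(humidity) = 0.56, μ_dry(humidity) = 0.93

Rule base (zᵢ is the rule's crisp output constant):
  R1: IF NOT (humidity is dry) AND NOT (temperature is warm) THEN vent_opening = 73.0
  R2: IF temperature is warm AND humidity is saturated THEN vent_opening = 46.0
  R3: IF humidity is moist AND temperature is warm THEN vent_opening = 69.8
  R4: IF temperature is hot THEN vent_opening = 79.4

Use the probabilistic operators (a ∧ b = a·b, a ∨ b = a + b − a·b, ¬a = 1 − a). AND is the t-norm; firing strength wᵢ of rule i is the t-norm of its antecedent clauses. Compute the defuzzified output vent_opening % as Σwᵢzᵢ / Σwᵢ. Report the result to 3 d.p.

R1 (z=73.0): ¬dry=1−0.93=0.07, ¬warm=1−0.94=0.06; AND[a·b] → w = 0.0042
R2 (z=46.0): warm=0.94, saturated=0.56; AND[a·b] → w = 0.5264
R3 (z=69.8): moist=0.56, warm=0.94; AND[a·b] → w = 0.5264
R4 (z=79.4): hot=0.48 → w = 0.4800
Weighted average = (0.0042·73.0 + 0.5264·46.0 + 0.5264·69.8 + 0.4800·79.4) / (0.0042 + 0.5264 + 0.5264 + 0.4800)
  = 99.3757 / 1.5370 = 64.656

64.656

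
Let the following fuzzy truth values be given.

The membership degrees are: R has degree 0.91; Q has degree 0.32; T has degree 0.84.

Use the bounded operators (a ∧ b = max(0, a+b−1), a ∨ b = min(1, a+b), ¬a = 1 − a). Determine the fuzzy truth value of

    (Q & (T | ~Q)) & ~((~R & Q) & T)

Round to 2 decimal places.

0.32

~Q = 1 − 0.32 = 0.68
T | ~Q = min(1, a+b) on (0.84, 0.68) = 1.00
Q & (T | ~Q) = max(0, a+b−1) on (0.32, 1.00) = 0.32
~R = 1 − 0.91 = 0.09
~R & Q = max(0, a+b−1) on (0.09, 0.32) = 0.00
(~R & Q) & T = max(0, a+b−1) on (0.00, 0.84) = 0.00
~((~R & Q) & T) = 1 − 0.00 = 1.00
(Q & (T | ~Q)) & ~((~R & Q) & T) = max(0, a+b−1) on (0.32, 1.00) = 0.32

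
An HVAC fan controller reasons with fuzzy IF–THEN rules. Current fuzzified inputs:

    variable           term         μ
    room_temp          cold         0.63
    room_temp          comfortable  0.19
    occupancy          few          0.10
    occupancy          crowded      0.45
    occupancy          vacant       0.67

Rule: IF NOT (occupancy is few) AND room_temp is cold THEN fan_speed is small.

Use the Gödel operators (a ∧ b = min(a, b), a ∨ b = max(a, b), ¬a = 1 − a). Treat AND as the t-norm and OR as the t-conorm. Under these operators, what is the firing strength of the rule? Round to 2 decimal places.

0.63

firing strength: ¬few=1−0.10=0.90, cold=0.63; AND[min(a, b)] → w = 0.63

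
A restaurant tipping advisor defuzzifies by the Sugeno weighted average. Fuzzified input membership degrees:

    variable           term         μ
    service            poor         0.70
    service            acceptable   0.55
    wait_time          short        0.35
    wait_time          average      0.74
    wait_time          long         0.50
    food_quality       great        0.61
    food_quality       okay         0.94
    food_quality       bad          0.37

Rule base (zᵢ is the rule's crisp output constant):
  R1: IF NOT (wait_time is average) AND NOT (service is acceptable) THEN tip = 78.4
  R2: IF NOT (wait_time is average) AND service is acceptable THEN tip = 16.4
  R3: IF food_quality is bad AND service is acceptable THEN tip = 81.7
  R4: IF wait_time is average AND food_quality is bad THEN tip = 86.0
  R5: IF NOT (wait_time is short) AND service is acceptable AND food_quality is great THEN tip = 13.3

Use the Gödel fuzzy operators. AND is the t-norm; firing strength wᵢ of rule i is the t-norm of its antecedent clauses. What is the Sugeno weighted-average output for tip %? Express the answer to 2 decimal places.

R1 (z=78.4): ¬average=1−0.74=0.26, ¬acceptable=1−0.55=0.45; AND[min(a, b)] → w = 0.26
R2 (z=16.4): ¬average=1−0.74=0.26, acceptable=0.55; AND[min(a, b)] → w = 0.26
R3 (z=81.7): bad=0.37, acceptable=0.55; AND[min(a, b)] → w = 0.37
R4 (z=86.0): average=0.74, bad=0.37; AND[min(a, b)] → w = 0.37
R5 (z=13.3): ¬short=1−0.35=0.65, acceptable=0.55, great=0.61; AND[min(a, b)] → w = 0.55
Weighted average = (0.26·78.4 + 0.26·16.4 + 0.37·81.7 + 0.37·86.0 + 0.55·13.3) / (0.26 + 0.26 + 0.37 + 0.37 + 0.55)
  = 94.0120 / 1.8100 = 51.94

51.94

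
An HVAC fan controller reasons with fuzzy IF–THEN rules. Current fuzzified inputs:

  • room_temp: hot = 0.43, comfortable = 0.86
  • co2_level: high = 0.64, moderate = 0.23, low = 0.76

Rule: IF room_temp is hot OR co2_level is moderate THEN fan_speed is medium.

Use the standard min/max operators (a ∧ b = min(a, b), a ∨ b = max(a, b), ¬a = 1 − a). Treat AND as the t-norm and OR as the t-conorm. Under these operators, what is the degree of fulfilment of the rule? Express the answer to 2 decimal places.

0.43

firing strength: hot=0.43, moderate=0.23; OR[max(a, b)] → w = 0.43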